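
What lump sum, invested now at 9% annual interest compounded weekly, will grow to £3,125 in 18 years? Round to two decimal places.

£619.30

Growth factor = (1 + 0.09/52)^936 ≈ 5.046019388.
P = 3,125/5.046019388 ≈ 619.3000.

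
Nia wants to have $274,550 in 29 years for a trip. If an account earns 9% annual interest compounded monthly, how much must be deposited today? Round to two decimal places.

Growth factor = (1 + 0.0075)^348 ≈ 13.4672547361.
P = 274,550/13.4672547361 ≈ 20,386.4860.

$20,386.49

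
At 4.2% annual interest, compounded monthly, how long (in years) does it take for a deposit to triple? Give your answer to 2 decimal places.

26.20 years

(1 + 0.0035)^(12t) = 3.
12t = ln 3 / ln(1 + 0.0035) ≈ 1.0986/0.00349389 ≈ 314.4382.
t ≈ 26.2032.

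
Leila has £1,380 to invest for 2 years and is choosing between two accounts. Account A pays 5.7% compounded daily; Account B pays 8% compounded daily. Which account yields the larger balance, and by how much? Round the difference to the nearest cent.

A: (1 + 0.057/365)^730 ≈ 1.12074215, so 1,380 × 1.12074215 ≈ 1,546.6242.
B: (1 + 0.08/365)^730 ≈ 1.173490298, so 1,380 × 1.173490298 ≈ 1,619.4166.
Difference ≈ 72.7924 in favor of B.

Account B, by £72.79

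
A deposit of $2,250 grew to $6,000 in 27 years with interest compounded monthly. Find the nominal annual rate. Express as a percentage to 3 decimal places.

(1 + r/12)^324 = 6,000/2,250 = 2.66667.
1 + r/12 = 2.66667^(1/324) ≈ 1.003032, so r/12 ≈ 0.00303184.
r ≈ 12·0.00303184 = 3.63821%.

3.638%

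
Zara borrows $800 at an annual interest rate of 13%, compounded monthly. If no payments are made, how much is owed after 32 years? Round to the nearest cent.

$50,123.23

Periodic rate = 13%/12 = 0.0108333; periods = 12·32 = 384.
A = 800·(1 + 0.13/12)^384 ≈ 800·62.654035739 ≈ 50,123.2286.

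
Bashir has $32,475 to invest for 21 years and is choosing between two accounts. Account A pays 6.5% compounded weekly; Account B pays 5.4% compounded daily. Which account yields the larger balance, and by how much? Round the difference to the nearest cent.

Account A growth factor: (1 + 0.00125)^1092 ≈ 3.91238665419; balance ≈ 127,054.7566.
Account B growth factor: (1 + 0.054/365)^7665 ≈ 3.10780324135; balance ≈ 100,925.9103.
Account A is larger by 26,128.8463.

Account A, by $26,128.85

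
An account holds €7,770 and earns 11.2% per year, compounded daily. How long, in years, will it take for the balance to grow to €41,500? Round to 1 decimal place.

15.0 years

(1 + 0.000306849)^(365t) = 41,500/7,770 = 5.3411.
365t·ln(1 + 0.000306849) = ln(5.3411); 365t = 1.6754/0.000306802 ≈ 5460.9224.
t ≈ 14.9614 years.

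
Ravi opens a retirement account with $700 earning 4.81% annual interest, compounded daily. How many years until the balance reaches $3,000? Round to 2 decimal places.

(1 + 0.000131781)^(365t) = 3,000/700 = 4.2857.
365t·ln(1 + 0.000131781) = ln(4.2857); 365t = 1.4553/0.000131772 ≈ 11043.9675.
t ≈ 30.2574 years.

30.26 years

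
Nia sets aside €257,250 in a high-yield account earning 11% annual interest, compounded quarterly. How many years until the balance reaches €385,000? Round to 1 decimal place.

We need (1 + 0.0275)^(4t) = 1.4966, so 4t = ln 1.4966 / ln 1.0275 ≈ 14.8623.
t ≈ 14.8623/4 = 3.7156 years.

3.7 years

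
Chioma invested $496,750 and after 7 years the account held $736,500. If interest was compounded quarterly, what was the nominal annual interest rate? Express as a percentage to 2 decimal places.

(1 + r/4)^28 = 736,500/496,750 = 1.48264.
1 + r/4 = 1.48264^(1/28) ≈ 1.014164, so r/4 ≈ 0.0141645.
r ≈ 4·0.0141645 = 5.66579%.

5.67%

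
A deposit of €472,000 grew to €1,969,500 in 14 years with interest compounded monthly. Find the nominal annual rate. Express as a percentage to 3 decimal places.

(1 + r/12)^168 = 1,969,500/472,000 = 4.17267.
1 + r/12 = 4.17267^(1/168) ≈ 1.00854, so r/12 ≈ 0.00853957.
r ≈ 12·0.00853957 = 10.24748%.

10.247%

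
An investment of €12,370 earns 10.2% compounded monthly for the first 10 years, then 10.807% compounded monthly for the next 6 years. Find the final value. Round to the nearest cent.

€65,136.25

Phase 1: 12,370·(1 + 0.0085)^120 ≈ 34,156.8652.
Phase 2: 34,156.8652·(1 + 0.10807/12)^72 ≈ 65,136.2498.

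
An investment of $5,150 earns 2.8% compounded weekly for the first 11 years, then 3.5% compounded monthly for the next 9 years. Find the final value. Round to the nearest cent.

$9,597.05

Phase 1: 5,150·(1 + 0.028/52)^572 ≈ 7,007.0292.
Phase 2: 7,007.0292·(1 + 0.035/12)^108 ≈ 9,597.0460.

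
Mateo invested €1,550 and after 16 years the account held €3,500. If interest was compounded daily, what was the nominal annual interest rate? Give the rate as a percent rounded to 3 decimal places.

5.091%

(1 + r/365)^5840 = 3,500/1,550 = 2.25806.
1 + r/365 = 2.25806^(1/5840) ≈ 1.000139, so r/365 ≈ 0.00013948.
r ≈ 365·0.00013948 = 5.09103%.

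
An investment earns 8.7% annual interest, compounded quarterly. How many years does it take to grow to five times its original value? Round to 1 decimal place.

(1 + 0.02175)^(4t) = 5.
4t = ln 5 / ln(1 + 0.02175) ≈ 1.6094/0.0215168 ≈ 74.7990.
t ≈ 18.6997.

18.7 years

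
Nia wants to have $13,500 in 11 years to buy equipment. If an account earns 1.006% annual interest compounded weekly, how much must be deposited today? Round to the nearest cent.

Periodic rate = 1.006%/52 = 0.000193462; 572 periods.
P = 13,500/(1 + 0.01006/52)^572 ≈ 13,500/1.117003102 ≈ 12,085.9109.

$12,085.91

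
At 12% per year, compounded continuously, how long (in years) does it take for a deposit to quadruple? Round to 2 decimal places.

11.55 years

e^(0.12t) = 4, so 0.12t = ln 4 ≈ 1.3863.
t ≈ 1.3863/0.12 ≈ 11.5525.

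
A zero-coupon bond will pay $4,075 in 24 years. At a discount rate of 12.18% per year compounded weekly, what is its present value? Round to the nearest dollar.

$220

Growth factor = (1 + 0.1218/52)^1248 ≈ 18.53724256.
P = 4,075/18.53724256 ≈ 219.8277.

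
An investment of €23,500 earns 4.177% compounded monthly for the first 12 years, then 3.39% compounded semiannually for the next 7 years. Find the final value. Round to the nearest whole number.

€49,042

Phase 1: 23,500·(1 + 0.04177/12)^144 ≈ 38,759.2747.
Phase 2: 38,759.2747·(1 + 0.01695)^14 ≈ 49,042.2120.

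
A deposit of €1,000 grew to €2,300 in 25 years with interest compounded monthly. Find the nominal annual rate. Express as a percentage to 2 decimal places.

The 300-period growth factor is 2,300/1,000 = 2.3.
r/12 = 2.3^(1/300) − 1 ≈ 0.00278022, so r ≈ 12·0.00278022 = 3.33627%.

3.34%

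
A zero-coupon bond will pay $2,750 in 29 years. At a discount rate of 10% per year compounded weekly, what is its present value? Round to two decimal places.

$151.74

Growth factor = (1 + 0.1/52)^1508 ≈ 18.12360275.
P = 2,750/18.12360275 ≈ 151.7358.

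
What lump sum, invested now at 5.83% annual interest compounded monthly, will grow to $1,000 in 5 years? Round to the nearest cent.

Growth factor = (1 + 0.0583/12)^60 ≈ 1.33748928.
P = 1,000/1.33748928 ≈ 747.6695.

$747.67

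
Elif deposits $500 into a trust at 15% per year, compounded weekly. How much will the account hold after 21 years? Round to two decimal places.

$11,615.24

Periodic rate = 15%/52 = 0.00288462; periods = 52·21 = 1092.
A = 500·(1 + 0.15/52)^1092 ≈ 500·23.230485563 ≈ 11,615.2428.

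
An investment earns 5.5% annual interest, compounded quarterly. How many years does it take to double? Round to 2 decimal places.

(1 + 0.01375)^(4t) = 2.
4t = ln 2 / ln(1 + 0.01375) ≈ 0.69315/0.0136563 ≈ 50.7565.
t ≈ 12.6891.

12.69 years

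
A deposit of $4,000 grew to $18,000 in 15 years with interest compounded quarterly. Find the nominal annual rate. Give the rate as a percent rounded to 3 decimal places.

10.154%

(1 + r/4)^60 = 18,000/4,000 = 4.5.
1 + r/4 = 4.5^(1/60) ≈ 1.025385, so r/4 ≈ 0.0253848.
r ≈ 4·0.0253848 = 10.15392%.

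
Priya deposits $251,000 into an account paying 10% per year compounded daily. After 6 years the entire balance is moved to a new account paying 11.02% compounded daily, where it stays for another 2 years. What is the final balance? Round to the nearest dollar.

Phase 1: 251,000·(1 + 0.1/365)^2190 ≈ 457,314.2367.
Phase 2: 457,314.2367·(1 + 0.1102/365)^730 ≈ 570,057.6509.

$570,058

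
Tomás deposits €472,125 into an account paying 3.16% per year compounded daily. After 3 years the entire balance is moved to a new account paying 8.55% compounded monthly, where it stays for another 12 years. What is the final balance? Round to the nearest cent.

€1,442,887.83

After 3 years at 3.16%: 472,125 × 1.09943443388 ≈ 519,070.4821.
Then 12 years at 8.55%: 519,070.4821 × 2.779753193909 ≈ 1,442,887.8305.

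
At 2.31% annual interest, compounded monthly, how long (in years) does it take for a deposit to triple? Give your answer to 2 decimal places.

(1 + 0.001925)^(12t) = 3.
12t = ln 3 / ln(1 + 0.001925) ≈ 1.0986/0.00192315 ≈ 571.2568.
t ≈ 47.6047.

47.60 years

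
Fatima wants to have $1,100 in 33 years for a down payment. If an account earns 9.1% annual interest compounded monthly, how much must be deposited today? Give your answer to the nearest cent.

$55.22

Growth factor = (1 + 0.091/12)^396 ≈ 19.91893654.
P = 1,100/19.91893654 ≈ 55.2238.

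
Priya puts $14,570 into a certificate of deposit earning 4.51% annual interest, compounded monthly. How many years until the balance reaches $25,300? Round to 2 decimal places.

We need (1 + 0.00375833)^(12t) = 1.7364, so 12t = ln 1.7364 / ln 1.003758 ≈ 147.1067.
t ≈ 147.1067/12 = 12.2589 years.

12.26 years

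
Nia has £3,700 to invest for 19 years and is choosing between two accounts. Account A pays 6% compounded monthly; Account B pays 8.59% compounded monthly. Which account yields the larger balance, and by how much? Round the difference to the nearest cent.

Account B, by £7,278.11

Account A growth factor: (1 + 0.005)^228 ≈ 3.1178992711; balance ≈ 11,536.2273.
Account B growth factor: (1 + 0.0859/12)^228 ≈ 5.0849549521; balance ≈ 18,814.3333.
Account B is larger by 7,278.1060.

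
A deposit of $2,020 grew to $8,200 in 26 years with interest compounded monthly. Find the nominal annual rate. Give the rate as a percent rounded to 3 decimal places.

5.401%

The 312-period growth factor is 8,200/2,020 = 4.05941.
r/12 = 4.05941^(1/312) − 1 ≈ 0.0045006, so r ≈ 12·0.0045006 = 5.40072%.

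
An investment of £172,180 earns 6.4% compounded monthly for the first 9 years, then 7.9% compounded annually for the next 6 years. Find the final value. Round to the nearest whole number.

After 9 years at 6.4%: 172,180 × 1.77618790188 ≈ 305,824.0329.
Then 6 years at 7.9%: 305,824.0329 × 1.57807873664 ≈ 482,614.4035.

£482,614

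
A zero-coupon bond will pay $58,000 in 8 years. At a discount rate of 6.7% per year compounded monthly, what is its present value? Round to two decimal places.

$33,985.49

Growth factor = (1 + 0.067/12)^96 ≈ 1.7066104547.
P = 58,000/1.7066104547 ≈ 33,985.4944.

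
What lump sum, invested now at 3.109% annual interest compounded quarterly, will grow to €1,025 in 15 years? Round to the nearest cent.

Growth factor = (1 + 0.0077725)^60 ≈ 1.591293144.
P = 1,025/1.591293144 ≈ 644.1302.

€644.13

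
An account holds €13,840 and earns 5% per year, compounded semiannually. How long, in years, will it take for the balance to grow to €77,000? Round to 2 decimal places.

(1 + 0.025)^(2t) = 77,000/13,840 = 5.5636.
2t·ln(1 + 0.025) = ln(5.5636); 2t = 1.7162/0.0246926 ≈ 69.5043.
t ≈ 34.7521 years.

34.75 years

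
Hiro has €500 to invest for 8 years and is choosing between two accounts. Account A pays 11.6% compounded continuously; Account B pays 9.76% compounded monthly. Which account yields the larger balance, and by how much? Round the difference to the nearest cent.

Account A, by €176.56

Account A growth factor: e^(0.116·8) = e^0.928 ≈ 2.529445225; balance ≈ 1,264.7226.
Account B growth factor: (1 + 0.0976/12)^96 ≈ 2.176334107; balance ≈ 1,088.1671.
Account A is larger by 176.5556.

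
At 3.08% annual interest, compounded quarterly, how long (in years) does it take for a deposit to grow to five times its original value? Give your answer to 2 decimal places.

52.46 years

(1 + 0.0077)^(4t) = 5.
4t = ln 5 / ln(1 + 0.0077) ≈ 1.6094/0.00767051 ≈ 209.8216.
t ≈ 52.4554.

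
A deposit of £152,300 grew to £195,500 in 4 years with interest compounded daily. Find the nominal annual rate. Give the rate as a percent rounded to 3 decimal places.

(1 + r/365)^1460 = 195,500/152,300 = 1.28365.
1 + r/365 = 1.28365^(1/1460) ≈ 1.000171, so r/365 ≈ 0.000171048.
r ≈ 365·0.000171048 = 6.24324%.

6.243%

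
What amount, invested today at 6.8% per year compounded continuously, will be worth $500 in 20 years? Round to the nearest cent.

P = A·e^(−rt) = 500·e^(−1.36).
e^(−1.36) ≈ 0.256660777, so P ≈ 128.3304.

$128.33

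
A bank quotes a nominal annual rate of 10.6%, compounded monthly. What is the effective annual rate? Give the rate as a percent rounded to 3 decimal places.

11.130%

One year is 12 periods at 0.00883333 each: (1 + 0.00883333)^12 ≈ 1.111305.
EAR = 1.111305 − 1 ≈ 11.13045%.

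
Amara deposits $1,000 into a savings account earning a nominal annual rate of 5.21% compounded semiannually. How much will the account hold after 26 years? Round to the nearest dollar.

Growth factor = (1 + 0.02605)^52 ≈ 3.808581775.
A ≈ 1,000 × 3.808581775 ≈ 3,808.5818.

$3,809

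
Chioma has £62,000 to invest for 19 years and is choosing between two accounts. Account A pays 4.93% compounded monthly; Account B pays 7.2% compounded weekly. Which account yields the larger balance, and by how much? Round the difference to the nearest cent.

A: (1 + 0.0493/12)^228 ≈ 2.54665597422, so 62,000 × 2.54665597422 ≈ 157,892.6704.
B: (1 + 0.072/52)^988 ≈ 3.92377341395, so 62,000 × 3.92377341395 ≈ 243,273.9517.
Difference ≈ 85,381.2813 in favor of B.

Account B, by £85,381.28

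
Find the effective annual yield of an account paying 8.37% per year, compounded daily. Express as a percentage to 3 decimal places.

8.729%

EAR = (1 + 8.37%/365)^365 − 1 = (1 + 0.000229315)^365 − 1.
(1 + 0.000229315)^365 ≈ 1.087292, so EAR ≈ 8.72922%.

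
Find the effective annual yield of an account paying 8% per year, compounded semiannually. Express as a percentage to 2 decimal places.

8.16%

One year is 2 periods at 0.04 each: (1 + 0.04)^2 ≈ 1.0816.
EAR = 1.0816 − 1 ≈ 8.16000%.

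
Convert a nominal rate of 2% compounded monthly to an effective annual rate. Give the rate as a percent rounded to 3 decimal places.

2.018%

EAR = (1 + 2%/12)^12 − 1 = (1 + 0.00166667)^12 − 1.
(1 + 0.00166667)^12 ≈ 1.020184, so EAR ≈ 2.01844%.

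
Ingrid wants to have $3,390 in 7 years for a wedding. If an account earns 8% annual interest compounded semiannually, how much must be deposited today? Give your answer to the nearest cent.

$1,957.64

Growth factor = (1 + 0.04)^14 ≈ 1.731676448.
P = 3,390/1.731676448 ≈ 1,957.6405.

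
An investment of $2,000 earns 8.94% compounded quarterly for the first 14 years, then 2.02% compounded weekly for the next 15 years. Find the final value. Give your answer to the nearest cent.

$9,336.27

After 14 years at 8.94%: 2,000 × 3.448082705 ≈ 6,896.1654.
Then 15 years at 2.02%: 6,896.1654 × 1.353834807 ≈ 9,336.2688.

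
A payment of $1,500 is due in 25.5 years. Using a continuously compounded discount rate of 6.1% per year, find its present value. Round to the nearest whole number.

$317

P = A·e^(−rt) = 1,500·e^(−1.5555).
e^(−1.5555) ≈ 0.2110838143, so P ≈ 316.6257.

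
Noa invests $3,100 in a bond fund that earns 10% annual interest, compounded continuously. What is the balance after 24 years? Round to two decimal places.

$34,171.85

A = P·e^(rt) = 3,100·e^(0.1·24) = 3,100·e^2.4.
e^2.4 ≈ 11.023176381, so A ≈ 34,171.8468.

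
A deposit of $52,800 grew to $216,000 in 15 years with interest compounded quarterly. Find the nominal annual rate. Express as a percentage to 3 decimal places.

The 60-period growth factor is 216,000/52,800 = 4.09091.
r/4 = 4.09091^(1/60) − 1 ≈ 0.0237573, so r ≈ 4·0.0237573 = 9.50291%.

9.503%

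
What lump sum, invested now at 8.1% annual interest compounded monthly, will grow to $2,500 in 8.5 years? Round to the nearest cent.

$1,258.73

Growth factor = (1 + 0.00675)^102 ≈ 1.986127408.
P = 2,500/1.986127408 ≈ 1,258.7309.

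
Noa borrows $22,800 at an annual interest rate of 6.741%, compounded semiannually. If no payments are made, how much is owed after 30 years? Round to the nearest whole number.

$166,622

Periodic rate = 6.741%/2 = 0.033705; periods = 2·30 = 60.
A = 22,800·(1 + 0.033705)^60 ≈ 22,800·7.30797439223 ≈ 166,621.8161.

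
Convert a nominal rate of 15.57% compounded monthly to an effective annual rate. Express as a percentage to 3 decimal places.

One year is 12 periods at 0.012975 each: (1 + 0.012975)^12 ≈ 1.167306.
EAR = 1.167306 − 1 ≈ 16.73060%.

16.731%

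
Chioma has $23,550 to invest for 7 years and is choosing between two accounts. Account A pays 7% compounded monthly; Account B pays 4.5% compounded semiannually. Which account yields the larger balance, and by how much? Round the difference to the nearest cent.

Account A, by $6,229.23

Account A growth factor: (1 + 0.07/12)^84 ≈ 1.6299940541; balance ≈ 38,386.3600.
Account B growth factor: (1 + 0.0225)^14 ≈ 1.3654834272; balance ≈ 32,157.1347.
Account A is larger by 6,229.2253.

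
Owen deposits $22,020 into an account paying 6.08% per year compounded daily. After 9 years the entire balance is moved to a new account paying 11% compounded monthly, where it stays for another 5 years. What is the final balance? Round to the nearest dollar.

$65,799

Phase 1: 22,020·(1 + 0.0608/365)^3285 ≈ 38,057.7811.
Phase 2: 38,057.7811·(1 + 0.11/12)^60 ≈ 65,798.6965.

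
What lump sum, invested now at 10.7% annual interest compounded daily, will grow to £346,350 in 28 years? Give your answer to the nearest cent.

Periodic rate = 10.7%/365 = 0.000293151; 10220 periods.
P = 346,350/(1 + 0.107/365)^10220 ≈ 346,350/19.996573744 ≈ 17,320.4672.

£17,320.47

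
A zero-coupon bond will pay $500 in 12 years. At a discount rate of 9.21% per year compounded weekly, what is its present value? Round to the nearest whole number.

Growth factor = (1 + 0.0921/52)^624 ≈ 3.01687768.
P = 500/3.01687768 ≈ 165.7343.

$166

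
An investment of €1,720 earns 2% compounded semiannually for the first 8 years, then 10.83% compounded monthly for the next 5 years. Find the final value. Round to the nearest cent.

€3,457.69

Phase 1: 1,720·(1 + 0.01)^16 ≈ 2,016.8353.
Phase 2: 2,016.8353·(1 + 0.009025)^60 ≈ 3,457.6898.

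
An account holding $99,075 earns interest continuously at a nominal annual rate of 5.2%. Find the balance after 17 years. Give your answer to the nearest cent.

A = P·e^(rt) = 99,075·e^(0.052·17) = 99,075·e^0.884.
e^0.884 ≈ 2.42056261818, so A ≈ 239,817.2414.

$239,817.24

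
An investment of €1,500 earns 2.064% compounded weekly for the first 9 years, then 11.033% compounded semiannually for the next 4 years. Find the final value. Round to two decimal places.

Phase 1: 1,500·(1 + 0.02064/52)^468 ≈ 1,806.1333.
Phase 2: 1,806.1333·(1 + 0.055165)^8 ≈ 2,775.3184.

€2,775.32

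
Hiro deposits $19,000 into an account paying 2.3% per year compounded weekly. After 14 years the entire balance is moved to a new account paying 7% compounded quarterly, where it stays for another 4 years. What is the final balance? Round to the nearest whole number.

$34,603

After 14 years at 2.3%: 19,000 × 1.3797865447 ≈ 26,215.9443.
Then 4 years at 7%: 26,215.9443 × 1.3199293512 ≈ 34,603.1944.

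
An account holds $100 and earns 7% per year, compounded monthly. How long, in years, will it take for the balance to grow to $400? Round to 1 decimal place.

19.9 years

We need (1 + 0.00583333)^(12t) = 4, so 12t = ln 4 / ln 1.005833 ≈ 238.3429.
t ≈ 238.3429/12 = 19.8619 years.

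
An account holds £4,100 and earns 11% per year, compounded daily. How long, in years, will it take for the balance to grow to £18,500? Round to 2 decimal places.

We need (1 + 0.00030137)^(365t) = 4.5122, so 365t = ln 4.5122 / ln 1.000301 ≈ 5000.5358.
t ≈ 5000.5358/365 = 13.7001 years.

13.70 years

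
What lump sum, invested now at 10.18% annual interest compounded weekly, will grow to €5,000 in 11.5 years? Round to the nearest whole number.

€1,553

Periodic rate = 10.18%/52 = 0.00195769; 598 periods.
P = 5,000/(1 + 0.1018/52)^598 ≈ 5,000/3.220560969 ≈ 1,552.5246.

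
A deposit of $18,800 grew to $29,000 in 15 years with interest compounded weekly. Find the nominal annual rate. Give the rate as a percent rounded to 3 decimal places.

2.890%

The 780-period growth factor is 29,000/18,800 = 1.54255.
r/52 = 1.54255^(1/780) − 1 ≈ 0.000555845, so r ≈ 52·0.000555845 = 2.89040%.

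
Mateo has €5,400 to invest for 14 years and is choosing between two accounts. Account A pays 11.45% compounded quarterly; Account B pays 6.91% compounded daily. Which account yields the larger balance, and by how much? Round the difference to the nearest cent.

Account A, by €12,022.89

A: (1 + 0.028625)^56 ≈ 4.8573144401, so 5,400 × 4.8573144401 ≈ 26,229.4980.
B: (1 + 0.0691/365)^5110 ≈ 2.6308538199, so 5,400 × 2.6308538199 ≈ 14,206.6106.
Difference ≈ 12,022.8873 in favor of A.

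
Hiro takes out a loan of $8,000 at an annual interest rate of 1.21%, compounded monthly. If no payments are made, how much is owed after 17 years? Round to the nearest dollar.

Periodic rate = 1.21%/12 = 0.00100833; periods = 12·17 = 204.
A = 8,000·(1 + 0.0121/12)^204 ≈ 8,000·1.228257333 ≈ 9,826.0587.

$9,826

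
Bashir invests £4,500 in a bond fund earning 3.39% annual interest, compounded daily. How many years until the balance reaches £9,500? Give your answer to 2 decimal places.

We need (1 + 0.0000928767)^(365t) = 2.1111, so 365t = ln 2.1111 / ln 1.000093 ≈ 8045.6024.
t ≈ 8045.6024/365 = 22.0427 years.

22.04 years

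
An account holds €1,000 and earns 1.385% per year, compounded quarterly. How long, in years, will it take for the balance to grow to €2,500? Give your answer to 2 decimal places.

66.27 years

(1 + 0.0034625)^(4t) = 2,500/1,000 = 2.5.
4t·ln(1 + 0.0034625) = ln(2.5); 4t = 0.91629/0.00345652 ≈ 265.0906.
t ≈ 66.2726 years.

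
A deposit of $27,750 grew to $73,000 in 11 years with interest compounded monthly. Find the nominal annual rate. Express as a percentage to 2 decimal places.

(1 + r/12)^132 = 73,000/27,750 = 2.63063.
1 + r/12 = 2.63063^(1/132) ≈ 1.007354, so r/12 ≈ 0.00735436.
r ≈ 12·0.00735436 = 8.82524%.

8.83%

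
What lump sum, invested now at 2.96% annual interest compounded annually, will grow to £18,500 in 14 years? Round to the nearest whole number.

Growth factor = (1 + 0.0296)^14 ≈ 1.5043866629.
P = 18,500/1.5043866629 ≈ 12,297.3704.

£12,297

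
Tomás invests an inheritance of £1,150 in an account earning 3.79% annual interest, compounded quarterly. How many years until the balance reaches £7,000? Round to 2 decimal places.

(1 + 0.009475)^(4t) = 7,000/1,150 = 6.087.
4t·ln(1 + 0.009475) = ln(6.087); 4t = 1.8061/0.00943039 ≈ 191.5242.
t ≈ 47.8810 years.

47.88 years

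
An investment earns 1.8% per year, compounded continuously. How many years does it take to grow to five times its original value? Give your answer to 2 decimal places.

89.41 years

e^(0.018t) = 5, so 0.018t = ln 5 ≈ 1.6094.
t ≈ 1.6094/0.018 ≈ 89.4132.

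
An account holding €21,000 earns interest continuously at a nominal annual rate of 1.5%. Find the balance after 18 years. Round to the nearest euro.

€27,509

A = P·e^(rt) = 21,000·e^(0.015·18) = 21,000·e^0.27.
e^0.27 ≈ 1.3099644507, so A ≈ 27,509.2535.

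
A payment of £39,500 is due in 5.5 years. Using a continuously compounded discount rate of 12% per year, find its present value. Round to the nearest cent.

P = A·e^(−rt) = 39,500·e^(−0.66).
e^(−0.66) ≈ 0.51685133449, so P ≈ 20,415.6277.

£20,415.63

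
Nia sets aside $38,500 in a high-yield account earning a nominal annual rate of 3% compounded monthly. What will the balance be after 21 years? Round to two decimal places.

Periodic rate = 3%/12 = 0.0025; periods = 12·21 = 252.
A = 38,500·(1 + 0.0025)^252 ≈ 38,500·1.8761350008 ≈ 72,231.1975.

$72,231.20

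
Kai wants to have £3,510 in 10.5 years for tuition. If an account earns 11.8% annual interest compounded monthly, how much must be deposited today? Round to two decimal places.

£1,022.93

Periodic rate = 11.8%/12 = 0.00983333; 126 periods.
P = 3,510/(1 + 0.118/12)^126 ≈ 3,510/3.431329833 ≈ 1,022.9270.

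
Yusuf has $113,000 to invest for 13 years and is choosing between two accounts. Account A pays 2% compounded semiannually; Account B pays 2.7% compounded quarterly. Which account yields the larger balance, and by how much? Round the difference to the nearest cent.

Account B, by $13,961.92

Account A growth factor: (1 + 0.01)^26 ≈ 1.29525631497; balance ≈ 146,363.9636.
Account B growth factor: (1 + 0.00675)^52 ≈ 1.41881310275; balance ≈ 160,325.8806.
Account B is larger by 13,961.9170.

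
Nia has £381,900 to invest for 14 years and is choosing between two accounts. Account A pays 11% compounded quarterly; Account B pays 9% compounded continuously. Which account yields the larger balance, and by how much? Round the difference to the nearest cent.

Account A, by £398,387.36

Account A growth factor: (1 + 0.0275)^56 ≈ 4.568593428085; balance ≈ 1,744,745.8302.
Account B growth factor: e^(0.09·14) = e^1.26 ≈ 3.525421487365; balance ≈ 1,346,358.4660.
Account A is larger by 398,387.3642.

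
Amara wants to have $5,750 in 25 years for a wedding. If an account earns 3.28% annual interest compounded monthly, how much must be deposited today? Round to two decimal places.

$2,535.32

Periodic rate = 3.28%/12 = 0.00273333; 300 periods.
P = 5,750/(1 + 0.0328/12)^300 ≈ 5,750/2.267961411 ≈ 2,535.3165.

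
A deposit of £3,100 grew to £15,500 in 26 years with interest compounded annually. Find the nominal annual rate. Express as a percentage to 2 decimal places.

6.39%

(1 + r)^26 = 15,500/3,100 = 5.
1 + r = 5^(1/26) ≈ 1.063858, so r ≈ 0.0638575.
r ≈ 6.38575%.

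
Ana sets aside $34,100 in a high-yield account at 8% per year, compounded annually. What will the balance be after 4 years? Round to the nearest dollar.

Growth factor = (1 + 0.08)^4 ≈ 1.36048896.
A ≈ 34,100 × 1.36048896 ≈ 46,392.6735.

$46,393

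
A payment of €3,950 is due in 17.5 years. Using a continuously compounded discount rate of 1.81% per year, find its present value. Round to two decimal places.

P = A·e^(−rt) = 3,950·e^(−0.31675).
e^(−0.31675) ≈ 0.7285128606, so P ≈ 2,877.6258.

€2,877.63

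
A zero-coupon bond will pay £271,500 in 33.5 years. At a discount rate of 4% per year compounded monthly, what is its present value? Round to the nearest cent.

£71,249.69

Growth factor = (1 + 0.04/12)^402 ≈ 3.81054268977.
P = 271,500/3.81054268977 ≈ 71,249.6938.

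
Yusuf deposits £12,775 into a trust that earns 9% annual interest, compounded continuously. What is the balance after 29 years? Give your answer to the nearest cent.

£173,727.87

A = P·e^(rt) = 12,775·e^(0.09·29) = 12,775·e^2.61.
e^2.61 ≈ 13.5990508518, so A ≈ 173,727.8746.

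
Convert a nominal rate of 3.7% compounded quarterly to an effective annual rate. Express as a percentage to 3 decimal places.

3.752%

EAR = (1 + 3.7%/4)^4 − 1 = (1 + 0.00925)^4 − 1.
(1 + 0.00925)^4 ≈ 1.037517, so EAR ≈ 3.75165%.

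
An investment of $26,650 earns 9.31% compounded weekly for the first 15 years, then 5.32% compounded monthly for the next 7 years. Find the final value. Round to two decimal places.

$155,962.79

After 15 years at 9.31%: 26,650 × 4.03598890747 ≈ 107,559.1044.
Then 7 years at 5.32%: 107,559.1044 × 1.45001941358 ≈ 155,962.7895.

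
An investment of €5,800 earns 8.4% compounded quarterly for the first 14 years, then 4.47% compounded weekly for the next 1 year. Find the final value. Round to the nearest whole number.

€19,421

Phase 1: 5,800·(1 + 0.021)^56 ≈ 18,572.4651.
Phase 2: 18,572.4651·(1 + 0.0447/52)^52 ≈ 19,421.1157.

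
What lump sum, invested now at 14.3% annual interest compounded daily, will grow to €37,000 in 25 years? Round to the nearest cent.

Periodic rate = 14.3%/365 = 0.000391781; 9125 periods.
P = 37,000/(1 + 0.143/365)^9125 ≈ 37,000/35.669638853 ≈ 1,037.2967.

€1,037.30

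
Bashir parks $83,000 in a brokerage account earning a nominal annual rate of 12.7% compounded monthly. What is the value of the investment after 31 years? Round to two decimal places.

$4,167,839.81

Periodic rate = 12.7%/12 = 0.0105833; periods = 12·31 = 372.
A = 83,000·(1 + 0.127/12)^372 ≈ 83,000·50.21493748187 ≈ 4,167,839.8110.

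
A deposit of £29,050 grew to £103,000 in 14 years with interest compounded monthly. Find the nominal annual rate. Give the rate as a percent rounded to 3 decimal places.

The 168-period growth factor is 103,000/29,050 = 3.54561.
r/12 = 3.54561^(1/168) − 1 ≈ 0.00756244, so r ≈ 12·0.00756244 = 9.07493%.

9.075%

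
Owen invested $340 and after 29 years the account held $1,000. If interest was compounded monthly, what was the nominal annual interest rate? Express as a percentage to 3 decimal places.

3.726%

The 348-period growth factor is 1,000/340 = 2.94118.
r/12 = 2.94118^(1/348) − 1 ≈ 0.00310484, so r ≈ 12·0.00310484 = 3.72581%.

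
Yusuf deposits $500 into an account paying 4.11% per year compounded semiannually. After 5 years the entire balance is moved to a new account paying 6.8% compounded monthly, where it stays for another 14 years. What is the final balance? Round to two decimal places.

Phase 1: 500·(1 + 0.02055)^10 ≈ 612.7917.
Phase 2: 612.7917·(1 + 0.068/12)^168 ≈ 1,583.4129.

$1,583.41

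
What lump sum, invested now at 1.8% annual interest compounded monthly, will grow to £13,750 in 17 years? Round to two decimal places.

£10,127.64

Periodic rate = 1.8%/12 = 0.0015; 204 periods.
P = 13,750/(1 + 0.0015)^204 ≈ 13,750/1.3576709966 ≈ 10,127.6377.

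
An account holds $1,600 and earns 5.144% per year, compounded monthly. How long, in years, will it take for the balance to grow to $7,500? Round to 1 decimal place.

30.1 years

We need (1 + 0.00428667)^(12t) = 4.6875, so 12t = ln 4.6875 / ln 1.004287 ≈ 361.1683.
t ≈ 361.1683/12 = 30.0974 years.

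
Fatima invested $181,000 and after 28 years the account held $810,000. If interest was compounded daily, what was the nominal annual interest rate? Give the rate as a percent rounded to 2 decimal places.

5.35%

The 10220-period growth factor is 810,000/181,000 = 4.47514.
r/365 = 4.47514^(1/10220) − 1 ≈ 0.000146639, so r ≈ 365·0.000146639 = 5.35231%.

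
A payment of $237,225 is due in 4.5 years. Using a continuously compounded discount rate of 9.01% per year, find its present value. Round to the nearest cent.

$158,152.39

P = A·e^(−rt) = 237,225·e^(−0.40545).
e^(−0.40545) ≈ 0.666676738815, so P ≈ 158,152.3894.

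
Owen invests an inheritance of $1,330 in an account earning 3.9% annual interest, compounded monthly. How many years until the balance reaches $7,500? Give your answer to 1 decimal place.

We need (1 + 0.00325)^(12t) = 5.6391, so 12t = ln 5.6391 / ln 1.00325 ≈ 533.0872.
t ≈ 533.0872/12 = 44.4239 years.

44.4 years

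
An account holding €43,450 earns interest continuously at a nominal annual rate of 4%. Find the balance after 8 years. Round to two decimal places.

A = P·e^(rt) = 43,450·e^(0.04·8) = 43,450·e^0.32.
e^0.32 ≈ 1.3771277643, so A ≈ 59,836.2014.

€59,836.20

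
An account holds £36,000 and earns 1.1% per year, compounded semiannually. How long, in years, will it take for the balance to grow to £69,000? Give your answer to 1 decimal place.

59.3 years

We need (1 + 0.0055)^(2t) = 1.9167, so 2t = ln 1.9167 / ln 1.0055 ≈ 118.6136.
t ≈ 118.6136/2 = 59.3068 years.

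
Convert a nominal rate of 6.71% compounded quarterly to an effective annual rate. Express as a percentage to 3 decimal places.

EAR = (1 + 6.71%/4)^4 − 1 = (1 + 0.016775)^4 − 1.
(1 + 0.016775)^4 ≈ 1.068807, so EAR ≈ 6.88074%.

6.881%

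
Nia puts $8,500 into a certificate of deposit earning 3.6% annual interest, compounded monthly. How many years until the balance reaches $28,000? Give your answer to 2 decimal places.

(1 + 0.003)^(12t) = 28,000/8,500 = 3.2941.
12t·ln(1 + 0.003) = ln(3.2941); 12t = 1.1921/0.00299551 ≈ 397.9752.
t ≈ 33.1646 years.

33.16 years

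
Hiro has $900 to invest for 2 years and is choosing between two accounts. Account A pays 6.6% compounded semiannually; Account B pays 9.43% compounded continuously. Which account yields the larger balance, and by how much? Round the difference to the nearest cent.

Account A growth factor: (1 + 0.033)^4 ≈ 1.138678934; balance ≈ 1,024.8110.
Account B growth factor: e^(0.0943·2) = e^0.1886 ≈ 1.207557833; balance ≈ 1,086.8020.
Account B is larger by 61.9910.

Account B, by $61.99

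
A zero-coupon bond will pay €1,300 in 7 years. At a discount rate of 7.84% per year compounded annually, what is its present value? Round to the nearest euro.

€766

Annual rate = 7.84% = 0.0784; 7 periods.
P = 1,300/(1 + 0.0784)^7 ≈ 1,300/1.696130073 ≈ 766.4507.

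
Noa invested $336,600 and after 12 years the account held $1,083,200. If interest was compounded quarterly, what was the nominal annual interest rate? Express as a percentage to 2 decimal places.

The 48-period growth factor is 1,083,200/336,600 = 3.21806.
r/4 = 3.21806^(1/48) − 1 ≈ 0.0246484, so r ≈ 4·0.0246484 = 9.85938%.

9.86%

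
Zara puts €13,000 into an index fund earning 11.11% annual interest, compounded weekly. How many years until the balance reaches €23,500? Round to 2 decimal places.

5.33 years

(1 + 0.00213654)^(52t) = 23,500/13,000 = 1.8077.
52t·ln(1 + 0.00213654) = ln(1.8077); 52t = 0.59205/0.00213426 ≈ 277.4035.
t ≈ 5.3347 years.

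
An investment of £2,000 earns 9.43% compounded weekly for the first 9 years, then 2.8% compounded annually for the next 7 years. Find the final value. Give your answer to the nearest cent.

After 9 years at 9.43%: 2,000 × 2.33481203 ≈ 4,669.6241.
Then 7 years at 2.8%: 4,669.6241 × 1.213254198 ≈ 5,665.4410.

£5,665.44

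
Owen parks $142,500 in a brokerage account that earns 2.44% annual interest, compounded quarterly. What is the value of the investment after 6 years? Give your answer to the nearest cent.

$164,893.08

Growth factor = (1 + 0.0061)^24 ≈ 1.15714444817.
A ≈ 142,500 × 1.15714444817 ≈ 164,893.0839.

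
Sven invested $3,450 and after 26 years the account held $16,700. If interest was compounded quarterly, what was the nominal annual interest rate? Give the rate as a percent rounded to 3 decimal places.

(1 + r/4)^104 = 16,700/3,450 = 4.84058.
1 + r/4 = 4.84058^(1/104) ≈ 1.015279, so r/4 ≈ 0.0152793.
r ≈ 4·0.0152793 = 6.11174%.

6.112%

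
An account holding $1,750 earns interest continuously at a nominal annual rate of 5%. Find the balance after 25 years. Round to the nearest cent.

$6,108.10

A = P·e^(rt) = 1,750·e^(0.05·25) = 1,750·e^1.25.
e^1.25 ≈ 3.490342957, so A ≈ 6,108.1002.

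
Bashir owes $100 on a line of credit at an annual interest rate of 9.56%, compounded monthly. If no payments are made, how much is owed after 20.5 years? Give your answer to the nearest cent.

Growth factor = (1 + 0.0956/12)^246 ≈ 7.04300326.
A ≈ 100 × 7.04300326 ≈ 704.3003.

$704.30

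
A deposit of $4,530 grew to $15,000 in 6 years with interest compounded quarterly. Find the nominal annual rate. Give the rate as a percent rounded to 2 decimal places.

20.46%

The 24-period growth factor is 15,000/4,530 = 3.31126.
r/4 = 3.31126^(1/24) − 1 ≈ 0.0511541, so r ≈ 4·0.0511541 = 20.46163%.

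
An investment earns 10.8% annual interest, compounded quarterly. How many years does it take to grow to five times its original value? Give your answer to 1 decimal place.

(1 + 0.027)^(4t) = 5.
4t = ln 5 / ln(1 + 0.027) ≈ 1.6094/0.0266419 ≈ 60.4100.
t ≈ 15.1025.

15.1 years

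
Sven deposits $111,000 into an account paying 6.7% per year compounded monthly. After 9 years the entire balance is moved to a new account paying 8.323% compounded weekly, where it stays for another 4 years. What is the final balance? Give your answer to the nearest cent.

After 9 years at 6.7%: 111,000 × 1.8245308122 ≈ 202,522.9202.
Then 4 years at 8.323%: 202,522.9202 × 1.39466445449 ≈ 282,451.5180.

$282,451.52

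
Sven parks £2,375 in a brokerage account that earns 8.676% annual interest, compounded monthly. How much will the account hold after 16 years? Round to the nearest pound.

£9,470

Growth factor = (1 + 0.00723)^192 ≈ 3.987505546.
A ≈ 2,375 × 3.987505546 ≈ 9,470.3257.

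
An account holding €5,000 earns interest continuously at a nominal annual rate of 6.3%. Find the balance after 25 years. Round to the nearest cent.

A = P·e^(rt) = 5,000·e^(0.063·25) = 5,000·e^1.575.
e^1.575 ≈ 4.8307416181, so A ≈ 24,153.7081.

€24,153.71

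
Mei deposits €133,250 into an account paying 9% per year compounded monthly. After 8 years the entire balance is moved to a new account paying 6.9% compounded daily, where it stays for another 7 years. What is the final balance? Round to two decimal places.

Phase 1: 133,250·(1 + 0.0075)^96 ≈ 273,018.7537.
Phase 2: 273,018.7537·(1 + 0.069/365)^2555 ≈ 442,524.0618.

€442,524.06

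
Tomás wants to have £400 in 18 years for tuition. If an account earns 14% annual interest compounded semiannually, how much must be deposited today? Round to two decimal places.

£35.01

Periodic rate = 14%/2 = 0.07; 36 periods.
P = 400/(1 + 0.07)^36 ≈ 400/11.4239422 ≈ 35.0142.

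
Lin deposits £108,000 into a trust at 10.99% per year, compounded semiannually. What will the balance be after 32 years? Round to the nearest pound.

Periodic rate = 10.99%/2 = 0.05495; periods = 2·32 = 64.
A = 108,000·(1 + 0.05495)^64 ≈ 108,000·30.67892191334 ≈ 3,313,323.5666.

£3,313,324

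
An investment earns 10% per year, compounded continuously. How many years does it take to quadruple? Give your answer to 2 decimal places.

e^(0.1t) = 4, so 0.1t = ln 4 ≈ 1.3863.
t ≈ 1.3863/0.1 ≈ 13.8629.

13.86 years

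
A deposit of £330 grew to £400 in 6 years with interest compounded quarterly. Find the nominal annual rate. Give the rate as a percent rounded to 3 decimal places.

3.219%

(1 + r/4)^24 = 400/330 = 1.21212.
1 + r/4 = 1.21212^(1/24) ≈ 1.008048, so r/4 ≈ 0.00804771.
r ≈ 4·0.00804771 = 3.21908%.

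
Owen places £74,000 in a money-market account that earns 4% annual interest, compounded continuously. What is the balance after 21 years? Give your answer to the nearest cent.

£171,411.16

A = P·e^(rt) = 74,000·e^(0.04·21) = 74,000·e^0.84.
e^0.84 ≈ 2.31636697678, so A ≈ 171,411.1563.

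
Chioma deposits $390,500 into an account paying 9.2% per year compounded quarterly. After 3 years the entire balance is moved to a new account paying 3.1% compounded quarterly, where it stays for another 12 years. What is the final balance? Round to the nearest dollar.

$743,128

After 3 years at 9.2%: 390,500 × 1.3137344984 ≈ 513,013.3216.
Then 12 years at 3.1%: 513,013.3216 × 1.44855412639 ≈ 743,127.5639.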